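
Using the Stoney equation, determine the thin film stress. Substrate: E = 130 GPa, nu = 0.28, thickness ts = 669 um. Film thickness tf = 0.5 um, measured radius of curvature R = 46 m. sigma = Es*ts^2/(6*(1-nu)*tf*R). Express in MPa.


Step 1: Compute numerator: Es * ts^2 = 130 * 669^2 = 58182930 (GPa*um^2)
Step 2: Compute denominator (R in um): 6*(1-nu)*tf*R = 6*0.72*0.5*46e6 = 99360000.0 (um^2)
Step 3: sigma (GPa) = 58182930 / 99360000.0 = 5.85577e-01 GPa
Step 4: Convert to MPa (x1000): sigma = 585.6 MPa


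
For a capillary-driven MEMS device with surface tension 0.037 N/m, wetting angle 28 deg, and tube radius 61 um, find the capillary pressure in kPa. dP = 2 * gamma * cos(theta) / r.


Step 1: cos(28 deg) = 0.8829
Step 2: Convert r to m: r = 61e-6 m
Step 3: dP = 2 * 0.037 * 0.8829 / 61e-6 = 1071.1 Pa
Step 4: Convert Pa to kPa (divide by 1000).
dP = 1.07 kPa


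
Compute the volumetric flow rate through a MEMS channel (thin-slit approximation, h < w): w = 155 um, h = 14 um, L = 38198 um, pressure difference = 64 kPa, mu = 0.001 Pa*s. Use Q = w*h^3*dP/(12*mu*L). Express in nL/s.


Step 1: Convert all dimensions to SI (meters).
w = 155e-6 m, h = 14e-6 m, L = 38198e-6 m, dP = 64e3 Pa
Step 2: Q = w * h^3 * dP / (12 * mu * L)
Q = 155e-6 * (14e-6)^3 * 64e3 / (12 * 0.001 * 38198e-6) = 5.938461e-11 m^3/s
Step 3: Convert Q from m^3/s to nL/s (1 m^3 = 1e12 nL, so multiply by 1e12).
Q = 59.385 nL/s


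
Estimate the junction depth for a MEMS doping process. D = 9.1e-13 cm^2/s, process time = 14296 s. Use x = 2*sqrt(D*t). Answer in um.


Step 1: Compute D*t = 9.1e-13 * 14296 = 1.300936e-08 cm^2
Step 2: sqrt(D*t) = 1.14059e-04 cm
Step 3: x = 2 * 1.14059e-04 cm = 2.28118e-04 cm
Step 4: Convert to um (1 cm = 1e4 um): x = 2.281 um


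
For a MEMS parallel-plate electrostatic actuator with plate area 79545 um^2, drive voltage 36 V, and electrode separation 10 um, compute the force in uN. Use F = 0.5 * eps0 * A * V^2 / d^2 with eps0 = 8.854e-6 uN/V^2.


Step 1: Identify parameters.
eps0 = 8.854e-6 uN/V^2, A = 79545 um^2, V = 36 V, d = 10 um
Step 2: Compute V^2 = 36^2 = 1296
Step 3: Compute d^2 = 10^2 = 100
Step 4: F = 0.5 * 8.854e-6 * 79545 * 1296 / 100
F = 4.564 uN


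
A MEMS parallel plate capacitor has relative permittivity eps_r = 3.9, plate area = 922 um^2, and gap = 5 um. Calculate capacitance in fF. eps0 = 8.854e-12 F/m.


Step 1: Convert area to m^2: A = 922e-12 m^2
Step 2: Convert gap to m: d = 5e-6 m
Step 3: C = eps0 * eps_r * A / d
C = 8.854e-12 * 3.9 * 922e-12 / 5e-6
Step 4: Convert to fF (multiply by 1e15).
C = 6.37 fF


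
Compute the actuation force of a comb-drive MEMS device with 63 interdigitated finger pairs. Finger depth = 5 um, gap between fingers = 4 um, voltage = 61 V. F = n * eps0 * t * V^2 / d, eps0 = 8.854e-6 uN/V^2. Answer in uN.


Step 1: Parameters: n=63, eps0=8.854e-6 uN/V^2, t=5 um, V=61 V, d=4 um
Step 2: V^2 = 3721
Step 3: F = 63 * 8.854e-6 * 5 * 3721 / 4
F = 2.594 uN


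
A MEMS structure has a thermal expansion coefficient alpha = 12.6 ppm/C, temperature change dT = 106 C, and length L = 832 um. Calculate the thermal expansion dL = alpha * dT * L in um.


Step 1: Convert CTE: alpha = 12.6 ppm/C = 12.6e-6 /C
Step 2: dL = 12.6e-6 * 106 * 832
dL = 1.1112 um


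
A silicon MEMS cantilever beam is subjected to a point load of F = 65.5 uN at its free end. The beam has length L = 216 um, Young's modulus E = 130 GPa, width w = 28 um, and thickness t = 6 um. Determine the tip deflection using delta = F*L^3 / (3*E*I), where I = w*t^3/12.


Step 1: Calculate the second moment of area.
I = w * t^3 / 12 = 28 * 6^3 / 12 = 504.0 um^4
Step 2: Convert E to consistent units (1 GPa = 1000 uN/um^2).
E = 130 GPa = 130000 uN/um^2
Step 3: Calculate tip deflection.
delta = F * L^3 / (3 * E * I)
delta = 65.5 * 216^3 / (3 * 130000 * 504.0)
delta = 3.3582 um


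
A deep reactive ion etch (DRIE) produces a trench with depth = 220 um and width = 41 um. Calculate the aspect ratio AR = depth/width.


Step 1: AR = depth / width
Step 2: AR = 220 / 41
AR = 5.4


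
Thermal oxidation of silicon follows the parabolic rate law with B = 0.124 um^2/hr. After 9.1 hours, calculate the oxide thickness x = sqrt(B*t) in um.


Step 1: Compute B*t = 0.124 * 9.1 = 1.1284
Step 2: x = sqrt(1.1284)
x = 1.062 um


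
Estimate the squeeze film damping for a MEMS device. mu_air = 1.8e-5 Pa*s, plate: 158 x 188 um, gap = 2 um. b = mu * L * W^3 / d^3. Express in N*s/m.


Step 1: Convert to SI.
L = 158e-6 m, W = 188e-6 m, d = 2e-6 m
Step 2: W^3 = (188e-6)^3 = 6.64e-12 m^3
Step 3: d^3 = (2e-6)^3 = 8.00e-18 m^3
Step 4: b = 1.8e-5 * 158e-6 * 6.64e-12 / 8.00e-18
b = 2.36e-03 N*s/m


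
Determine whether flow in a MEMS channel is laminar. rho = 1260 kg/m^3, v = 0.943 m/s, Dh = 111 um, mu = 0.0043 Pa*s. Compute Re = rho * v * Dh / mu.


Step 1: Convert Dh to meters: Dh = 111e-6 m
Step 2: Re = rho * v * Dh / mu
Re = 1260 * 0.943 * 111e-6 / 0.0043
Re = 30.672
Since Re = 30.672 is below ~2300, the flow is laminar.


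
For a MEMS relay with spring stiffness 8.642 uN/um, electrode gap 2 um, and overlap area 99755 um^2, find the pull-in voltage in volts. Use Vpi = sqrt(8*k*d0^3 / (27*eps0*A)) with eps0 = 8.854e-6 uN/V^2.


Step 1: Compute numerator: 8 * k * d0^3 = 8 * 8.642 * 2^3 = 553.088
Step 2: Compute denominator: 27 * eps0 * A = 27 * 8.854e-6 * 99755 = 23.847231
Step 3: Vpi = sqrt(553.088 / 23.847231)
Vpi = 4.82 V


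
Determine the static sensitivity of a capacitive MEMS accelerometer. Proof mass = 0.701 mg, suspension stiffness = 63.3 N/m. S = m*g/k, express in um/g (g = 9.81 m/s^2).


Step 1: Convert mass: m = 0.701 mg = 7.01e-07 kg
Step 2: S = m * g / k = 7.01e-07 * 9.81 / 63.3
Step 3: S = 1.09e-07 m/g
Step 4: Convert to um/g: S = 0.109 um/g


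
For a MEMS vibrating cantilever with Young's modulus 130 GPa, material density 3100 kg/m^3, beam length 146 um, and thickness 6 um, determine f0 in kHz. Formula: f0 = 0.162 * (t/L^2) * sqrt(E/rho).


Step 1: Convert units to SI.
t_SI = 6e-6 m, L_SI = 146e-6 m
Step 2: Calculate sqrt(E/rho).
sqrt(130e9 / 3100) = 6475.76 m/s
Step 3: Compute f0.
f0 = 0.162 * 6e-6 / (146e-6)^2 * 6475.76 = 295291.7 Hz = 295.29 kHz


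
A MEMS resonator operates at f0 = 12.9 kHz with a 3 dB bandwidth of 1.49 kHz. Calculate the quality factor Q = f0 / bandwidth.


Step 1: Q = f0 / bandwidth
Step 2: Q = 12.9 / 1.49
Q = 8.7


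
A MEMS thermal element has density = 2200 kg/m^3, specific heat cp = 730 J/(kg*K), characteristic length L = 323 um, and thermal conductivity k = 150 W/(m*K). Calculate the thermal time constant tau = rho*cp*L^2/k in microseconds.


Step 1: Convert L to m: L = 323e-6 m
Step 2: L^2 = (323e-6)^2 = 1.04329e-07 m^2
Step 3: tau = 2200 * 730 * 1.04329e-07 / 150 = 1.11701583e-03 s
Step 4: Convert to microseconds (multiply by 1e6).
tau = 1117.016 us


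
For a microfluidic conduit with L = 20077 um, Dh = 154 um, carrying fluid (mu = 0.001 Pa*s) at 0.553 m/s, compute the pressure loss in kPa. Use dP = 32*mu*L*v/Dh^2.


Step 1: Convert to SI: L = 20077e-6 m, Dh = 154e-6 m
Step 2: dP = 32 * 0.001 * 20077e-6 * 0.553 / (154e-6)^2
Step 3: dP = 14980.71 Pa
Step 4: Convert to kPa: dP = 14.98 kPa


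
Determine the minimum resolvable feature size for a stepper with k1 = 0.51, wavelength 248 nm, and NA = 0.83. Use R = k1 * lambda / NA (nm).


Step 1: Identify values: k1 = 0.51, lambda = 248 nm, NA = 0.83
Step 2: R = k1 * lambda / NA
R = 0.51 * 248 / 0.83
R = 152.4 nm


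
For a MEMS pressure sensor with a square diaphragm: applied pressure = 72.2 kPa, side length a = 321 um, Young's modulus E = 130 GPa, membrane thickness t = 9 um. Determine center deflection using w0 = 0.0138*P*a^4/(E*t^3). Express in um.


Step 1: Convert pressure to compatible units (E is in GPa, so P in GPa).
P = 72.2 kPa = 72.2e-6 GPa
Step 2: Compute numerator: 0.0138 * P * a^4.
a^4 = 321^4 = 10617447681
numerator = 0.0138 * 72.2e-6 * 10617447681 = 1.05788e+04
Step 3: Compute denominator: E * t^3 = 130 * 9^3 = 94770
Step 4: w0 = numerator / denominator = 1.05788e+04 / 94770 = 0.1116 um


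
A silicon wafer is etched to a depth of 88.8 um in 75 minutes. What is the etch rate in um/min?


Step 1: Etch rate = depth / time
Step 2: rate = 88.8 / 75
rate = 1.184 um/min


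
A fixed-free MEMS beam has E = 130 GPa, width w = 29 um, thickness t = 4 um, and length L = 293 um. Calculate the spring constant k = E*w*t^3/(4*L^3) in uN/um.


Step 1: Convert E to consistent units (1 GPa = 1000 uN/um^2).
E = 130 GPa = 130000 uN/um^2
Step 2: Compute t^3 = 4^3 = 64
Step 3: Compute L^3 = 293^3 = 25153757
Step 4: k = 130000 * 29 * 64 / (4 * 25153757)
k = 2.3981 uN/um


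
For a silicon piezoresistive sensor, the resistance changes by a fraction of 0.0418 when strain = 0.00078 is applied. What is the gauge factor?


Step 1: Identify values.
dR/R = 0.0418, strain = 0.00078
Step 2: GF = (dR/R) / strain = 0.0418 / 0.00078
GF = 53.6


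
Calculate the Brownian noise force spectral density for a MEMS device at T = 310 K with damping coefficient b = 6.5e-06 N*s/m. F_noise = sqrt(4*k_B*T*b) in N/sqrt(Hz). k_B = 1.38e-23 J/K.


Step 1: Compute 4 * k_B * T * b
= 4 * 1.38e-23 * 310 * 6.5e-06
= 1.1123e-25 N^2/Hz
Step 2: F_noise = sqrt(1.1123e-25)
F_noise = 3.34e-13 N/sqrt(Hz)


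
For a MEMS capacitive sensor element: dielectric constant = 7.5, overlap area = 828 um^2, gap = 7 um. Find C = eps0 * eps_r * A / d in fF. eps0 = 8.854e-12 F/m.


Step 1: Convert area to m^2: A = 828e-12 m^2
Step 2: Convert gap to m: d = 7e-6 m
Step 3: C = eps0 * eps_r * A / d
C = 8.854e-12 * 7.5 * 828e-12 / 7e-6
Step 4: Convert to fF (multiply by 1e15).
C = 7.85 fF


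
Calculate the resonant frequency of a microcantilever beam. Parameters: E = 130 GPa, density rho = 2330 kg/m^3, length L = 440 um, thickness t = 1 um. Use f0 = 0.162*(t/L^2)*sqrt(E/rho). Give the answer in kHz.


Step 1: Convert units to SI.
t_SI = 1e-6 m, L_SI = 440e-6 m
Step 2: Calculate sqrt(E/rho).
sqrt(130e9 / 2330) = 7469.54 m/s
Step 3: Compute f0.
f0 = 0.162 * 1e-6 / (440e-6)^2 * 7469.54 = 6250.3 Hz = 6.25 kHz


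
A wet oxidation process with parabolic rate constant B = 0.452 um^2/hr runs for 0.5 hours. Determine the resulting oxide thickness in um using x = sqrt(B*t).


Step 1: Compute B*t = 0.452 * 0.5 = 0.226
Step 2: x = sqrt(0.226)
x = 0.475 um


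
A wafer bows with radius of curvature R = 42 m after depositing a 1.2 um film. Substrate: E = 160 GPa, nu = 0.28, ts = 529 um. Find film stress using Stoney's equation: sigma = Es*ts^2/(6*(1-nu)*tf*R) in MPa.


Step 1: Compute numerator: Es * ts^2 = 160 * 529^2 = 44774560 (GPa*um^2)
Step 2: Compute denominator (R in um): 6*(1-nu)*tf*R = 6*0.72*1.2*42e6 = 217728000.0 (um^2)
Step 3: sigma (GPa) = 44774560 / 217728000.0 = 2.05644e-01 GPa
Step 4: Convert to MPa (x1000): sigma = 205.6 MPa


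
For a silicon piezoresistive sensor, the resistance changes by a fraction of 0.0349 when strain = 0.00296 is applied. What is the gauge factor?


Step 1: Identify values.
dR/R = 0.0349, strain = 0.00296
Step 2: GF = (dR/R) / strain = 0.0349 / 0.00296
GF = 11.8


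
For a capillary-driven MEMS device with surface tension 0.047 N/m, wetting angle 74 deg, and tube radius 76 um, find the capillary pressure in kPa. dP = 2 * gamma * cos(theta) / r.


Step 1: cos(74 deg) = 0.2756
Step 2: Convert r to m: r = 76e-6 m
Step 3: dP = 2 * 0.047 * 0.2756 / 76e-6 = 340.9 Pa
Step 4: Convert Pa to kPa (divide by 1000).
dP = 0.34 kPa


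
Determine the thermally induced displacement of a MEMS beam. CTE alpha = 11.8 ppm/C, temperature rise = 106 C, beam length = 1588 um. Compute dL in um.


Step 1: Convert CTE: alpha = 11.8 ppm/C = 11.8e-6 /C
Step 2: dL = 11.8e-6 * 106 * 1588
dL = 1.9863 um


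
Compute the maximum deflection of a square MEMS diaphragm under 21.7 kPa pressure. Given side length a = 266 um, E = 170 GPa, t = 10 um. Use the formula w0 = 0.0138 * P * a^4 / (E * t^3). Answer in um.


Step 1: Convert pressure to compatible units (E is in GPa, so P in GPa).
P = 21.7 kPa = 21.7e-6 GPa
Step 2: Compute numerator: 0.0138 * P * a^4.
a^4 = 266^4 = 5006411536
numerator = 0.0138 * 21.7e-6 * 5006411536 = 1.499e+03
Step 3: Compute denominator: E * t^3 = 170 * 10^3 = 170000
Step 4: w0 = numerator / denominator = 1.499e+03 / 170000 = 0.0088 um


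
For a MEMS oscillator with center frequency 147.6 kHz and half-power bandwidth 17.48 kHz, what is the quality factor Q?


Step 1: Q = f0 / bandwidth
Step 2: Q = 147.6 / 17.48
Q = 8.4


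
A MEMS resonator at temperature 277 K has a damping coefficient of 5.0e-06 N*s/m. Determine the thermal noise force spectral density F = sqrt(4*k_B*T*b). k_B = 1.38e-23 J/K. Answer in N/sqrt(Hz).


Step 1: Compute 4 * k_B * T * b
= 4 * 1.38e-23 * 277 * 5.0e-06
= 7.6452e-26 N^2/Hz
Step 2: F_noise = sqrt(7.6452e-26)
F_noise = 2.76e-13 N/sqrt(Hz)


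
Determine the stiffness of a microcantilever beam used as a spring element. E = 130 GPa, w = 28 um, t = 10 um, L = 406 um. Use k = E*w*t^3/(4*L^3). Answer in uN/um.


Step 1: Convert E to consistent units (1 GPa = 1000 uN/um^2).
E = 130 GPa = 130000 uN/um^2
Step 2: Compute t^3 = 10^3 = 1000
Step 3: Compute L^3 = 406^3 = 66923416
Step 4: k = 130000 * 28 * 1000 / (4 * 66923416)
k = 13.5976 uN/um


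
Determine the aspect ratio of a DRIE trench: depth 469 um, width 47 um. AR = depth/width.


Step 1: AR = depth / width
Step 2: AR = 469 / 47
AR = 10.0


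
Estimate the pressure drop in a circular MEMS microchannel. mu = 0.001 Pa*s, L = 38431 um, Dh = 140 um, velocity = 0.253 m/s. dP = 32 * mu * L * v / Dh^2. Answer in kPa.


Step 1: Convert to SI: L = 38431e-6 m, Dh = 140e-6 m
Step 2: dP = 32 * 0.001 * 38431e-6 * 0.253 / (140e-6)^2
Step 3: dP = 15874.36 Pa
Step 4: Convert to kPa: dP = 15.87 kPa


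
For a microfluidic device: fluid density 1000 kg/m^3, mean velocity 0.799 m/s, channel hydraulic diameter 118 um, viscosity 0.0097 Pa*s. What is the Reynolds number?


Step 1: Convert Dh to meters: Dh = 118e-6 m
Step 2: Re = rho * v * Dh / mu
Re = 1000 * 0.799 * 118e-6 / 0.0097
Re = 9.72


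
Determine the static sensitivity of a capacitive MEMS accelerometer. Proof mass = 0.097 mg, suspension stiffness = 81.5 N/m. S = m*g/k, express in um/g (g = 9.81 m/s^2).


Step 1: Convert mass: m = 0.097 mg = 9.70e-08 kg
Step 2: S = m * g / k = 9.70e-08 * 9.81 / 81.5
Step 3: S = 1.17e-08 m/g
Step 4: Convert to um/g: S = 0.012 um/g


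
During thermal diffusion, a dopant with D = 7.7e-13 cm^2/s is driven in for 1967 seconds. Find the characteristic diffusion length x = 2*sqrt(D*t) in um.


Step 1: Compute D*t = 7.7e-13 * 1967 = 1.51459e-09 cm^2
Step 2: sqrt(D*t) = 3.8918e-05 cm
Step 3: x = 2 * 3.8918e-05 cm = 7.7836e-05 cm
Step 4: Convert to um (1 cm = 1e4 um): x = 0.778 um


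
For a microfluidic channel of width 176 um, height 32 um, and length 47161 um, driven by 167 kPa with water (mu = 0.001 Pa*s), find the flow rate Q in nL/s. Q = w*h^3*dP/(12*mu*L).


Step 1: Convert all dimensions to SI (meters).
w = 176e-6 m, h = 32e-6 m, L = 47161e-6 m, dP = 167e3 Pa
Step 2: Q = w * h^3 * dP / (12 * mu * L)
Q = 176e-6 * (32e-6)^3 * 167e3 / (12 * 0.001 * 47161e-6) = 1.7018247e-09 m^3/s
Step 3: Convert Q from m^3/s to nL/s (1 m^3 = 1e12 nL, so multiply by 1e12).
Q = 1701.825 nL/s


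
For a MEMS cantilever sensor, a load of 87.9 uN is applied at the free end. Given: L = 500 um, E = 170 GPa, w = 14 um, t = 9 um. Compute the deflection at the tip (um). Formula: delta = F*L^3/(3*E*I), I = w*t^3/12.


Step 1: Calculate the second moment of area.
I = w * t^3 / 12 = 14 * 9^3 / 12 = 850.5 um^4
Step 2: Convert E to consistent units (1 GPa = 1000 uN/um^2).
E = 170 GPa = 170000 uN/um^2
Step 3: Calculate tip deflection.
delta = F * L^3 / (3 * E * I)
delta = 87.9 * 500^3 / (3 * 170000 * 850.5)
delta = 25.3311 um


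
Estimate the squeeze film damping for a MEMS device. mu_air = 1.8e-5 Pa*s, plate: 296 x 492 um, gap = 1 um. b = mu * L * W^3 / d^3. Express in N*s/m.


Step 1: Convert to SI.
L = 296e-6 m, W = 492e-6 m, d = 1e-6 m
Step 2: W^3 = (492e-6)^3 = 1.19e-10 m^3
Step 3: d^3 = (1e-6)^3 = 1.00e-18 m^3
Step 4: b = 1.8e-5 * 296e-6 * 1.19e-10 / 1.00e-18
b = 6.35e-01 N*s/m


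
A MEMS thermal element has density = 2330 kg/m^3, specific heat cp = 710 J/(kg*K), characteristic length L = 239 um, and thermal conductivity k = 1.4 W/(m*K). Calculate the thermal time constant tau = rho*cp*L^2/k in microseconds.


Step 1: Convert L to m: L = 239e-6 m
Step 2: L^2 = (239e-6)^2 = 5.7121e-08 m^2
Step 3: tau = 2330 * 710 * 5.7121e-08 / 1.4 = 6.749662164e-02 s
Step 4: Convert to microseconds (multiply by 1e6).
tau = 67496.622 us


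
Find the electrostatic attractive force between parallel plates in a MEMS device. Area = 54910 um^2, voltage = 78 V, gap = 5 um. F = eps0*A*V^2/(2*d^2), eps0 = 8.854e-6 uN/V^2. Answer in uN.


Step 1: Identify parameters.
eps0 = 8.854e-6 uN/V^2, A = 54910 um^2, V = 78 V, d = 5 um
Step 2: Compute V^2 = 78^2 = 6084
Step 3: Compute d^2 = 5^2 = 25
Step 4: F = 0.5 * 8.854e-6 * 54910 * 6084 / 25
F = 59.158 uN


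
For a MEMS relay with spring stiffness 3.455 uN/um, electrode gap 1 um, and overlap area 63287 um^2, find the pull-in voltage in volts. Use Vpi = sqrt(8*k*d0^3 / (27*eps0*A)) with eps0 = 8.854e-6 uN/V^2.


Step 1: Compute numerator: 8 * k * d0^3 = 8 * 3.455 * 1^3 = 27.64
Step 2: Compute denominator: 27 * eps0 * A = 27 * 8.854e-6 * 63287 = 15.129264
Step 3: Vpi = sqrt(27.64 / 15.129264)
Vpi = 1.35 V


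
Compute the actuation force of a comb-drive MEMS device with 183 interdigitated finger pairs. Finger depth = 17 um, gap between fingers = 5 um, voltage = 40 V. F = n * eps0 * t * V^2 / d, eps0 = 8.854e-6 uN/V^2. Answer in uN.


Step 1: Parameters: n=183, eps0=8.854e-6 uN/V^2, t=17 um, V=40 V, d=5 um
Step 2: V^2 = 1600
Step 3: F = 183 * 8.854e-6 * 17 * 1600 / 5
F = 8.814 uN


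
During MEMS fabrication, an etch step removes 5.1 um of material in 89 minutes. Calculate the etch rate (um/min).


Step 1: Etch rate = depth / time
Step 2: rate = 5.1 / 89
rate = 0.057 um/min


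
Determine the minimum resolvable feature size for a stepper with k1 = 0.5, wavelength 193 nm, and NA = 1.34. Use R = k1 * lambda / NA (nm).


Step 1: Identify values: k1 = 0.5, lambda = 193 nm, NA = 1.34
Step 2: R = k1 * lambda / NA
R = 0.5 * 193 / 1.34
R = 72.0 nm


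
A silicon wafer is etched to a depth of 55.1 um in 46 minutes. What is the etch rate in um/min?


Step 1: Etch rate = depth / time
Step 2: rate = 55.1 / 46
rate = 1.198 um/min


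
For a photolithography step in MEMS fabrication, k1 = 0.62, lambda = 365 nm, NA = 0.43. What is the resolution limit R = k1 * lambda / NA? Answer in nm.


Step 1: Identify values: k1 = 0.62, lambda = 365 nm, NA = 0.43
Step 2: R = k1 * lambda / NA
R = 0.62 * 365 / 0.43
R = 526.3 nm


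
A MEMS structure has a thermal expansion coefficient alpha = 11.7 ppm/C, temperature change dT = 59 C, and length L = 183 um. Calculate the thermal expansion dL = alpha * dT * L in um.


Step 1: Convert CTE: alpha = 11.7 ppm/C = 11.7e-6 /C
Step 2: dL = 11.7e-6 * 59 * 183
dL = 0.1263 um


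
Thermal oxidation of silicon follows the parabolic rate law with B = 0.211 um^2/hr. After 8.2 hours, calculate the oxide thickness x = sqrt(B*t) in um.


Step 1: Compute B*t = 0.211 * 8.2 = 1.7302
Step 2: x = sqrt(1.7302)
x = 1.315 um


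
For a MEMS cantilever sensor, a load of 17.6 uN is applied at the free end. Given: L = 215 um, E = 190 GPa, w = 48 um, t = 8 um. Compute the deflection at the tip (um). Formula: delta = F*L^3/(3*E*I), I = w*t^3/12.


Step 1: Calculate the second moment of area.
I = w * t^3 / 12 = 48 * 8^3 / 12 = 2048.0 um^4
Step 2: Convert E to consistent units (1 GPa = 1000 uN/um^2).
E = 190 GPa = 190000 uN/um^2
Step 3: Calculate tip deflection.
delta = F * L^3 / (3 * E * I)
delta = 17.6 * 215^3 / (3 * 190000 * 2048.0)
delta = 0.1498 um


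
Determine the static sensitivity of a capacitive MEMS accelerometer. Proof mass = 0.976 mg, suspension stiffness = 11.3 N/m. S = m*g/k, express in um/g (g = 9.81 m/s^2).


Step 1: Convert mass: m = 0.976 mg = 9.76e-07 kg
Step 2: S = m * g / k = 9.76e-07 * 9.81 / 11.3
Step 3: S = 8.47e-07 m/g
Step 4: Convert to um/g: S = 0.847 um/g


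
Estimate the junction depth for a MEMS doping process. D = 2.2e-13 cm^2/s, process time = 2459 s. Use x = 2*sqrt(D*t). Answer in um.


Step 1: Compute D*t = 2.2e-13 * 2459 = 5.4098e-10 cm^2
Step 2: sqrt(D*t) = 2.3259e-05 cm
Step 3: x = 2 * 2.3259e-05 cm = 4.6518e-05 cm
Step 4: Convert to um (1 cm = 1e4 um): x = 0.465 um


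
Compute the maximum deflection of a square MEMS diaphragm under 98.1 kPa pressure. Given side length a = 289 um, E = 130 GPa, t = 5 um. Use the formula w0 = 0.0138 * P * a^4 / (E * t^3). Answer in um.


Step 1: Convert pressure to compatible units (E is in GPa, so P in GPa).
P = 98.1 kPa = 98.1e-6 GPa
Step 2: Compute numerator: 0.0138 * P * a^4.
a^4 = 289^4 = 6975757441
numerator = 0.0138 * 98.1e-6 * 6975757441 = 9.44364e+03
Step 3: Compute denominator: E * t^3 = 130 * 5^3 = 16250
Step 4: w0 = numerator / denominator = 9.44364e+03 / 16250 = 0.5811 um


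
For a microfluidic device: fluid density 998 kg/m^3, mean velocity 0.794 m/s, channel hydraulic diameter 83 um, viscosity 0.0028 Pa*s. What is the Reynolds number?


Step 1: Convert Dh to meters: Dh = 83e-6 m
Step 2: Re = rho * v * Dh / mu
Re = 998 * 0.794 * 83e-6 / 0.0028
Re = 23.489


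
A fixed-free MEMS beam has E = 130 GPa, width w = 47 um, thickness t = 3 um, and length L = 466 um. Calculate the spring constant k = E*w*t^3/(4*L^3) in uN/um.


Step 1: Convert E to consistent units (1 GPa = 1000 uN/um^2).
E = 130 GPa = 130000 uN/um^2
Step 2: Compute t^3 = 3^3 = 27
Step 3: Compute L^3 = 466^3 = 101194696
Step 4: k = 130000 * 47 * 27 / (4 * 101194696)
k = 0.4076 uN/um


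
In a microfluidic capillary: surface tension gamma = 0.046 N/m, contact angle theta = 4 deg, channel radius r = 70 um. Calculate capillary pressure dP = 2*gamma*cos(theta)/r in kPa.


Step 1: cos(4 deg) = 0.9976
Step 2: Convert r to m: r = 70e-6 m
Step 3: dP = 2 * 0.046 * 0.9976 / 70e-6 = 1311.1 Pa
Step 4: Convert Pa to kPa (divide by 1000).
dP = 1.31 kPa


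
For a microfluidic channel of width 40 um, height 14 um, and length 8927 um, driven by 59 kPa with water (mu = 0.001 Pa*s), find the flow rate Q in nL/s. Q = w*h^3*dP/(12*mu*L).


Step 1: Convert all dimensions to SI (meters).
w = 40e-6 m, h = 14e-6 m, L = 8927e-6 m, dP = 59e3 Pa
Step 2: Q = w * h^3 * dP / (12 * mu * L)
Q = 40e-6 * (14e-6)^3 * 59e3 / (12 * 0.001 * 8927e-6) = 6.045181e-11 m^3/s
Step 3: Convert Q from m^3/s to nL/s (1 m^3 = 1e12 nL, so multiply by 1e12).
Q = 60.452 nL/s


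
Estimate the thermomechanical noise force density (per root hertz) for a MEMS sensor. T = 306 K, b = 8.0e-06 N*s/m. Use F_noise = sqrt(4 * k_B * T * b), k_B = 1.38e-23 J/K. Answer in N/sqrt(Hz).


Step 1: Compute 4 * k_B * T * b
= 4 * 1.38e-23 * 306 * 8.0e-06
= 1.3513e-25 N^2/Hz
Step 2: F_noise = sqrt(1.3513e-25)
F_noise = 3.68e-13 N/sqrt(Hz)


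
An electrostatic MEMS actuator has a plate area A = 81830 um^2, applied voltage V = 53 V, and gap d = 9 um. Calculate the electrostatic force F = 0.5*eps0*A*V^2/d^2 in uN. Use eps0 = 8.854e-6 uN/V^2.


Step 1: Identify parameters.
eps0 = 8.854e-6 uN/V^2, A = 81830 um^2, V = 53 V, d = 9 um
Step 2: Compute V^2 = 53^2 = 2809
Step 3: Compute d^2 = 9^2 = 81
Step 4: F = 0.5 * 8.854e-6 * 81830 * 2809 / 81
F = 12.563 uN


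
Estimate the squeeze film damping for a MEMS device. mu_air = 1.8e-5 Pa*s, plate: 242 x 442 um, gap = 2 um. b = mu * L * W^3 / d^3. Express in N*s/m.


Step 1: Convert to SI.
L = 242e-6 m, W = 442e-6 m, d = 2e-6 m
Step 2: W^3 = (442e-6)^3 = 8.64e-11 m^3
Step 3: d^3 = (2e-6)^3 = 8.00e-18 m^3
Step 4: b = 1.8e-5 * 242e-6 * 8.64e-11 / 8.00e-18
b = 4.70e-02 N*s/m


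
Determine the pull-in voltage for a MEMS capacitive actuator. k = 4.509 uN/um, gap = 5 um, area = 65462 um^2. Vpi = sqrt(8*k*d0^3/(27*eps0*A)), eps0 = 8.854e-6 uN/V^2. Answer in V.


Step 1: Compute numerator: 8 * k * d0^3 = 8 * 4.509 * 5^3 = 4509.0
Step 2: Compute denominator: 27 * eps0 * A = 27 * 8.854e-6 * 65462 = 15.649215
Step 3: Vpi = sqrt(4509.0 / 15.649215)
Vpi = 16.97 V


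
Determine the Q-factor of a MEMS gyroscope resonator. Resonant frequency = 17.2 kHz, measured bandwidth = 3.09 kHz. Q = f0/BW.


Step 1: Q = f0 / bandwidth
Step 2: Q = 17.2 / 3.09
Q = 5.6


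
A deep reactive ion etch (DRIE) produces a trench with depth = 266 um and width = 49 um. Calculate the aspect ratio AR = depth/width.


Step 1: AR = depth / width
Step 2: AR = 266 / 49
AR = 5.4


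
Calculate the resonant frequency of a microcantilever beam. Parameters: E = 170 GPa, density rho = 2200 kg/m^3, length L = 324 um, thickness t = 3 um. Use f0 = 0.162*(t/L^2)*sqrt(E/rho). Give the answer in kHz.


Step 1: Convert units to SI.
t_SI = 3e-6 m, L_SI = 324e-6 m
Step 2: Calculate sqrt(E/rho).
sqrt(170e9 / 2200) = 8790.49 m/s
Step 3: Compute f0.
f0 = 0.162 * 3e-6 / (324e-6)^2 * 8790.49 = 40696.7 Hz = 40.7 kHz


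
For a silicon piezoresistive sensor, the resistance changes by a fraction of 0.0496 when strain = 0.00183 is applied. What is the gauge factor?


Step 1: Identify values.
dR/R = 0.0496, strain = 0.00183
Step 2: GF = (dR/R) / strain = 0.0496 / 0.00183
GF = 27.1


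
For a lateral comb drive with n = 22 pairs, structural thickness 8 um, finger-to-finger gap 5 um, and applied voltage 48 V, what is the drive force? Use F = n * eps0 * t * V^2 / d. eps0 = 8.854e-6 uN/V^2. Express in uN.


Step 1: Parameters: n=22, eps0=8.854e-6 uN/V^2, t=8 um, V=48 V, d=5 um
Step 2: V^2 = 2304
Step 3: F = 22 * 8.854e-6 * 8 * 2304 / 5
F = 0.718 uN


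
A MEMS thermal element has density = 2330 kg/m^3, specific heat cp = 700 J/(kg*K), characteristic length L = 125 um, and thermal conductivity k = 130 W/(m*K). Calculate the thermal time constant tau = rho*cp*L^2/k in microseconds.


Step 1: Convert L to m: L = 125e-6 m
Step 2: L^2 = (125e-6)^2 = 1.5625e-08 m^2
Step 3: tau = 2330 * 700 * 1.5625e-08 / 130 = 1.9603365e-04 s
Step 4: Convert to microseconds (multiply by 1e6).
tau = 196.034 us


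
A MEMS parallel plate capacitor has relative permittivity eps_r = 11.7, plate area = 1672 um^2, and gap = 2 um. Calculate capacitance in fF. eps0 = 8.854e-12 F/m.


Step 1: Convert area to m^2: A = 1672e-12 m^2
Step 2: Convert gap to m: d = 2e-6 m
Step 3: C = eps0 * eps_r * A / d
C = 8.854e-12 * 11.7 * 1672e-12 / 2e-6
Step 4: Convert to fF (multiply by 1e15).
C = 86.6 fF


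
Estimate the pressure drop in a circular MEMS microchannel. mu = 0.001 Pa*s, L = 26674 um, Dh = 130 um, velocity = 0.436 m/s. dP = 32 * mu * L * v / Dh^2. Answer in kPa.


Step 1: Convert to SI: L = 26674e-6 m, Dh = 130e-6 m
Step 2: dP = 32 * 0.001 * 26674e-6 * 0.436 / (130e-6)^2
Step 3: dP = 22021.04 Pa
Step 4: Convert to kPa: dP = 22.02 kPa


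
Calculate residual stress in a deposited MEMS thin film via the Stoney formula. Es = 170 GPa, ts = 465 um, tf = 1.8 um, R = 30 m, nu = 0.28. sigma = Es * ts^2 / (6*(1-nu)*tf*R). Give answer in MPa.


Step 1: Compute numerator: Es * ts^2 = 170 * 465^2 = 36758250 (GPa*um^2)
Step 2: Compute denominator (R in um): 6*(1-nu)*tf*R = 6*0.72*1.8*30e6 = 233280000.0 (um^2)
Step 3: sigma (GPa) = 36758250 / 233280000.0 = 1.57571e-01 GPa
Step 4: Convert to MPa (x1000): sigma = 157.6 MPa


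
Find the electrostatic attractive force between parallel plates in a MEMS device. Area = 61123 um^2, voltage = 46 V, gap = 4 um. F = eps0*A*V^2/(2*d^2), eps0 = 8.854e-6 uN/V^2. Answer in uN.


Step 1: Identify parameters.
eps0 = 8.854e-6 uN/V^2, A = 61123 um^2, V = 46 V, d = 4 um
Step 2: Compute V^2 = 46^2 = 2116
Step 3: Compute d^2 = 4^2 = 16
Step 4: F = 0.5 * 8.854e-6 * 61123 * 2116 / 16
F = 35.786 uN


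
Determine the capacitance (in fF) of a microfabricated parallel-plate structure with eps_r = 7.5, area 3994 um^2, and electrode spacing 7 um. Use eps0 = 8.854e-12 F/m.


Step 1: Convert area to m^2: A = 3994e-12 m^2
Step 2: Convert gap to m: d = 7e-6 m
Step 3: C = eps0 * eps_r * A / d
C = 8.854e-12 * 7.5 * 3994e-12 / 7e-6
Step 4: Convert to fF (multiply by 1e15).
C = 37.89 fF


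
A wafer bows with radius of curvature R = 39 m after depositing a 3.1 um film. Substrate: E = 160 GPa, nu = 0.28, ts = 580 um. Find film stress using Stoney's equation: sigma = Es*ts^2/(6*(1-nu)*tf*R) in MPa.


Step 1: Compute numerator: Es * ts^2 = 160 * 580^2 = 53824000 (GPa*um^2)
Step 2: Compute denominator (R in um): 6*(1-nu)*tf*R = 6*0.72*3.1*39e6 = 522288000.0 (um^2)
Step 3: sigma (GPa) = 53824000 / 522288000.0 = 1.03054e-01 GPa
Step 4: Convert to MPa (x1000): sigma = 103.1 MPa


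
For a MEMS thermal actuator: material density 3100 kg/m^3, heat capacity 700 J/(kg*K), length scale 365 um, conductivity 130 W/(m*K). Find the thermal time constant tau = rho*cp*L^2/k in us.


Step 1: Convert L to m: L = 365e-6 m
Step 2: L^2 = (365e-6)^2 = 1.33225e-07 m^2
Step 3: tau = 3100 * 700 * 1.33225e-07 / 130 = 2.22383269e-03 s
Step 4: Convert to microseconds (multiply by 1e6).
tau = 2223.833 us


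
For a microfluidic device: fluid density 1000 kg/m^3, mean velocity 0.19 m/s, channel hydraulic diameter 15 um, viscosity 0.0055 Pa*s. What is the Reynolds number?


Step 1: Convert Dh to meters: Dh = 15e-6 m
Step 2: Re = rho * v * Dh / mu
Re = 1000 * 0.19 * 15e-6 / 0.0055
Re = 0.518


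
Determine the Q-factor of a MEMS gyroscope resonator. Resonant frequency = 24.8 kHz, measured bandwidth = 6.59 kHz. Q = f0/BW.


Step 1: Q = f0 / bandwidth
Step 2: Q = 24.8 / 6.59
Q = 3.8


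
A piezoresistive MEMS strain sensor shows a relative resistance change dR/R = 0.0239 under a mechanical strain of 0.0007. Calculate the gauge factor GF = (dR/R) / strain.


Step 1: Identify values.
dR/R = 0.0239, strain = 0.0007
Step 2: GF = (dR/R) / strain = 0.0239 / 0.0007
GF = 34.1


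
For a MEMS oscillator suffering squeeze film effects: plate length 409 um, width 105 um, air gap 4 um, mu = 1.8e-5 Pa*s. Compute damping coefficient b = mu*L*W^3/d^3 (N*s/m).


Step 1: Convert to SI.
L = 409e-6 m, W = 105e-6 m, d = 4e-6 m
Step 2: W^3 = (105e-6)^3 = 1.16e-12 m^3
Step 3: d^3 = (4e-6)^3 = 6.40e-17 m^3
Step 4: b = 1.8e-5 * 409e-6 * 1.16e-12 / 6.40e-17
b = 1.33e-04 N*s/m


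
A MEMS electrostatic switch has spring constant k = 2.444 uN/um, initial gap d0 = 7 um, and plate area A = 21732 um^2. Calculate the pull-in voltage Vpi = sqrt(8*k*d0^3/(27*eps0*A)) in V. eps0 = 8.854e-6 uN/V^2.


Step 1: Compute numerator: 8 * k * d0^3 = 8 * 2.444 * 7^3 = 6706.336
Step 2: Compute denominator: 27 * eps0 * A = 27 * 8.854e-6 * 21732 = 5.195208
Step 3: Vpi = sqrt(6706.336 / 5.195208)
Vpi = 35.93 V


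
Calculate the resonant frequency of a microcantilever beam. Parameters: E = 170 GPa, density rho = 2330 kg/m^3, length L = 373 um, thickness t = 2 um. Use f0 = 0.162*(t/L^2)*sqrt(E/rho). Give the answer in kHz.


Step 1: Convert units to SI.
t_SI = 2e-6 m, L_SI = 373e-6 m
Step 2: Calculate sqrt(E/rho).
sqrt(170e9 / 2330) = 8541.74 m/s
Step 3: Compute f0.
f0 = 0.162 * 2e-6 / (373e-6)^2 * 8541.74 = 19891.8 Hz = 19.89 kHz


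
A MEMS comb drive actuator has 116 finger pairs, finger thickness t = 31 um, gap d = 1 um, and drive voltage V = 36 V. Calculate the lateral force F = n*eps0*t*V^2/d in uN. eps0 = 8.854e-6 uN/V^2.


Step 1: Parameters: n=116, eps0=8.854e-6 uN/V^2, t=31 um, V=36 V, d=1 um
Step 2: V^2 = 1296
Step 3: F = 116 * 8.854e-6 * 31 * 1296 / 1
F = 41.263 uN


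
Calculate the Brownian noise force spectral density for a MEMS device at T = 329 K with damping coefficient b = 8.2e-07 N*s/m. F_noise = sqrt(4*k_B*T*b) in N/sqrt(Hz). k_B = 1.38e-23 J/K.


Step 1: Compute 4 * k_B * T * b
= 4 * 1.38e-23 * 329 * 8.2e-07
= 1.4892e-26 N^2/Hz
Step 2: F_noise = sqrt(1.4892e-26)
F_noise = 1.22e-13 N/sqrt(Hz)


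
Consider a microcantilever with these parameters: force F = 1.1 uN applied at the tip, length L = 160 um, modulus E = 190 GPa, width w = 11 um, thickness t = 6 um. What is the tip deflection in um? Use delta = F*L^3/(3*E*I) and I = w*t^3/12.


Step 1: Calculate the second moment of area.
I = w * t^3 / 12 = 11 * 6^3 / 12 = 198.0 um^4
Step 2: Convert E to consistent units (1 GPa = 1000 uN/um^2).
E = 190 GPa = 190000 uN/um^2
Step 3: Calculate tip deflection.
delta = F * L^3 / (3 * E * I)
delta = 1.1 * 160^3 / (3 * 190000 * 198.0)
delta = 0.0399 um


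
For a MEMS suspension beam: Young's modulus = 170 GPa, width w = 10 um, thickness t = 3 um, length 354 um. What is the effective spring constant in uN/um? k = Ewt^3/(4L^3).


Step 1: Convert E to consistent units (1 GPa = 1000 uN/um^2).
E = 170 GPa = 170000 uN/um^2
Step 2: Compute t^3 = 3^3 = 27
Step 3: Compute L^3 = 354^3 = 44361864
Step 4: k = 170000 * 10 * 27 / (4 * 44361864)
k = 0.2587 uN/um


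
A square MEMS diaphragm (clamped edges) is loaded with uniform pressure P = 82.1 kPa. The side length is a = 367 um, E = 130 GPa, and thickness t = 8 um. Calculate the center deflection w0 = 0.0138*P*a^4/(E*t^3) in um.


Step 1: Convert pressure to compatible units (E is in GPa, so P in GPa).
P = 82.1 kPa = 82.1e-6 GPa
Step 2: Compute numerator: 0.0138 * P * a^4.
a^4 = 367^4 = 18141126721
numerator = 0.0138 * 82.1e-6 * 18141126721 = 2.05535e+04
Step 3: Compute denominator: E * t^3 = 130 * 8^3 = 66560
Step 4: w0 = numerator / denominator = 2.05535e+04 / 66560 = 0.3088 um


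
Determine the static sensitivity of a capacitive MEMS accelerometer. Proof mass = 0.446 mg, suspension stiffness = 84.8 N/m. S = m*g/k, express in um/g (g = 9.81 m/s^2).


Step 1: Convert mass: m = 0.446 mg = 4.46e-07 kg
Step 2: S = m * g / k = 4.46e-07 * 9.81 / 84.8
Step 3: S = 5.16e-08 m/g
Step 4: Convert to um/g: S = 0.052 um/g


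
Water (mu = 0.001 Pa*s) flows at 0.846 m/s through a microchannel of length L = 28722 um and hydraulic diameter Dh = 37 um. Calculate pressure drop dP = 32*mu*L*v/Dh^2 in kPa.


Step 1: Convert to SI: L = 28722e-6 m, Dh = 37e-6 m
Step 2: dP = 32 * 0.001 * 28722e-6 * 0.846 / (37e-6)^2
Step 3: dP = 567978.07 Pa
Step 4: Convert to kPa: dP = 567.98 kPa


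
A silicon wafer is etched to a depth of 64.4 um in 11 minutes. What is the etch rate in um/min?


Step 1: Etch rate = depth / time
Step 2: rate = 64.4 / 11
rate = 5.855 um/min


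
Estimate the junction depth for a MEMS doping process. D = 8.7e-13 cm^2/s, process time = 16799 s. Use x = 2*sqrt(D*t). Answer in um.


Step 1: Compute D*t = 8.7e-13 * 16799 = 1.461513e-08 cm^2
Step 2: sqrt(D*t) = 1.20893e-04 cm
Step 3: x = 2 * 1.20893e-04 cm = 2.41786e-04 cm
Step 4: Convert to um (1 cm = 1e4 um): x = 2.418 um


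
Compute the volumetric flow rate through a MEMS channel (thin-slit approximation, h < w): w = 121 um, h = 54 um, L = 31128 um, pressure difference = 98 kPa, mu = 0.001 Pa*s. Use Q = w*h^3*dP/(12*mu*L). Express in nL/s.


Step 1: Convert all dimensions to SI (meters).
w = 121e-6 m, h = 54e-6 m, L = 31128e-6 m, dP = 98e3 Pa
Step 2: Q = w * h^3 * dP / (12 * mu * L)
Q = 121e-6 * (54e-6)^3 * 98e3 / (12 * 0.001 * 31128e-6) = 4.9987367e-09 m^3/s
Step 3: Convert Q from m^3/s to nL/s (1 m^3 = 1e12 nL, so multiply by 1e12).
Q = 4998.737 nL/s


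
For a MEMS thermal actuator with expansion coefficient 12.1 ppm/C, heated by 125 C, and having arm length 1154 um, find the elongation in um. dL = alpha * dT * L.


Step 1: Convert CTE: alpha = 12.1 ppm/C = 12.1e-6 /C
Step 2: dL = 12.1e-6 * 125 * 1154
dL = 1.7454 um


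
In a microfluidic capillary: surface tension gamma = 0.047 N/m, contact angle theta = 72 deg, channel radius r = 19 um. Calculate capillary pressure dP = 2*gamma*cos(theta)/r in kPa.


Step 1: cos(72 deg) = 0.309
Step 2: Convert r to m: r = 19e-6 m
Step 3: dP = 2 * 0.047 * 0.309 / 19e-6 = 1528.7 Pa
Step 4: Convert Pa to kPa (divide by 1000).
dP = 1.53 kPa


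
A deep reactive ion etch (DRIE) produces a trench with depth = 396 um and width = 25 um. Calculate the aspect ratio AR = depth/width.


Step 1: AR = depth / width
Step 2: AR = 396 / 25
AR = 15.8


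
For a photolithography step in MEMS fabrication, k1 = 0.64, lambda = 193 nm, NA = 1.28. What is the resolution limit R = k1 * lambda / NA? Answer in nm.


Step 1: Identify values: k1 = 0.64, lambda = 193 nm, NA = 1.28
Step 2: R = k1 * lambda / NA
R = 0.64 * 193 / 1.28
R = 96.5 nm


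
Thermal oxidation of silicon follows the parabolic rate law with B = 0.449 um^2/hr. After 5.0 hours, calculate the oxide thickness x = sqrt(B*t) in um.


Step 1: Compute B*t = 0.449 * 5.0 = 2.245
Step 2: x = sqrt(2.245)
x = 1.498 um


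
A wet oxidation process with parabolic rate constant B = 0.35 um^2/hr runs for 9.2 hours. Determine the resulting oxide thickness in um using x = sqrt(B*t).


Step 1: Compute B*t = 0.35 * 9.2 = 3.22
Step 2: x = sqrt(3.22)
x = 1.794 um


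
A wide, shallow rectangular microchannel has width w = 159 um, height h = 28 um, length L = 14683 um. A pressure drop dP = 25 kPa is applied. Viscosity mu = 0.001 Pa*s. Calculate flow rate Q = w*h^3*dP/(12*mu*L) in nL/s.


Step 1: Convert all dimensions to SI (meters).
w = 159e-6 m, h = 28e-6 m, L = 14683e-6 m, dP = 25e3 Pa
Step 2: Q = w * h^3 * dP / (12 * mu * L)
Q = 159e-6 * (28e-6)^3 * 25e3 / (12 * 0.001 * 14683e-6) = 4.9523939e-10 m^3/s
Step 3: Convert Q from m^3/s to nL/s (1 m^3 = 1e12 nL, so multiply by 1e12).
Q = 495.239 nL/s


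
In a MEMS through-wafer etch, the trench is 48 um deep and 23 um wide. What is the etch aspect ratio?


Step 1: AR = depth / width
Step 2: AR = 48 / 23
AR = 2.1


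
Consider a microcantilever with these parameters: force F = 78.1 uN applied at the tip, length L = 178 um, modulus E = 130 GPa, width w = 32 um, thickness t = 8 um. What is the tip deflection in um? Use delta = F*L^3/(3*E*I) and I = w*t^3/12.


Step 1: Calculate the second moment of area.
I = w * t^3 / 12 = 32 * 8^3 / 12 = 1365.3333 um^4
Step 2: Convert E to consistent units (1 GPa = 1000 uN/um^2).
E = 130 GPa = 130000 uN/um^2
Step 3: Calculate tip deflection.
delta = F * L^3 / (3 * E * I)
delta = 78.1 * 178^3 / (3 * 130000 * 1365.3333)
delta = 0.8272 um


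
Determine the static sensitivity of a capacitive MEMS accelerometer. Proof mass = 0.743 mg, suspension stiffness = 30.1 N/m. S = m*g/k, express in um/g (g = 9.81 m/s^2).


Step 1: Convert mass: m = 0.743 mg = 7.43e-07 kg
Step 2: S = m * g / k = 7.43e-07 * 9.81 / 30.1
Step 3: S = 2.42e-07 m/g
Step 4: Convert to um/g: S = 0.242 um/g


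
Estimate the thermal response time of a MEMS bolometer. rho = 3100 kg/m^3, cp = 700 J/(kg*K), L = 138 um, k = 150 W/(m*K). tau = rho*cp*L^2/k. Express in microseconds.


Step 1: Convert L to m: L = 138e-6 m
Step 2: L^2 = (138e-6)^2 = 1.9044e-08 m^2
Step 3: tau = 3100 * 700 * 1.9044e-08 / 150 = 2.755032e-04 s
Step 4: Convert to microseconds (multiply by 1e6).
tau = 275.503 us


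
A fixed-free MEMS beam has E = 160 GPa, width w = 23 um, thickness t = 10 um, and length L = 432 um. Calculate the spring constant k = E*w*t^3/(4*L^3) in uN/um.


Step 1: Convert E to consistent units (1 GPa = 1000 uN/um^2).
E = 160 GPa = 160000 uN/um^2
Step 2: Compute t^3 = 10^3 = 1000
Step 3: Compute L^3 = 432^3 = 80621568
Step 4: k = 160000 * 23 * 1000 / (4 * 80621568)
k = 11.4113 uN/um


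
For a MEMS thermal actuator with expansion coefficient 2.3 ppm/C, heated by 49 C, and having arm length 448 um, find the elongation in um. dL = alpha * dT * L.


Step 1: Convert CTE: alpha = 2.3 ppm/C = 2.3e-6 /C
Step 2: dL = 2.3e-6 * 49 * 448
dL = 0.0505 um


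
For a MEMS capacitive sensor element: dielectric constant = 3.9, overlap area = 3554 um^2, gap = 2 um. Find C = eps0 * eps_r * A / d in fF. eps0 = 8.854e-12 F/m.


Step 1: Convert area to m^2: A = 3554e-12 m^2
Step 2: Convert gap to m: d = 2e-6 m
Step 3: C = eps0 * eps_r * A / d
C = 8.854e-12 * 3.9 * 3554e-12 / 2e-6
Step 4: Convert to fF (multiply by 1e15).
C = 61.36 fF


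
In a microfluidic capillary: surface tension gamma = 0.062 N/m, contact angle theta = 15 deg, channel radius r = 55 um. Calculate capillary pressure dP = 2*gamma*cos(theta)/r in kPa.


Step 1: cos(15 deg) = 0.9659
Step 2: Convert r to m: r = 55e-6 m
Step 3: dP = 2 * 0.062 * 0.9659 / 55e-6 = 2177.7 Pa
Step 4: Convert Pa to kPa (divide by 1000).
dP = 2.18 kPa
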